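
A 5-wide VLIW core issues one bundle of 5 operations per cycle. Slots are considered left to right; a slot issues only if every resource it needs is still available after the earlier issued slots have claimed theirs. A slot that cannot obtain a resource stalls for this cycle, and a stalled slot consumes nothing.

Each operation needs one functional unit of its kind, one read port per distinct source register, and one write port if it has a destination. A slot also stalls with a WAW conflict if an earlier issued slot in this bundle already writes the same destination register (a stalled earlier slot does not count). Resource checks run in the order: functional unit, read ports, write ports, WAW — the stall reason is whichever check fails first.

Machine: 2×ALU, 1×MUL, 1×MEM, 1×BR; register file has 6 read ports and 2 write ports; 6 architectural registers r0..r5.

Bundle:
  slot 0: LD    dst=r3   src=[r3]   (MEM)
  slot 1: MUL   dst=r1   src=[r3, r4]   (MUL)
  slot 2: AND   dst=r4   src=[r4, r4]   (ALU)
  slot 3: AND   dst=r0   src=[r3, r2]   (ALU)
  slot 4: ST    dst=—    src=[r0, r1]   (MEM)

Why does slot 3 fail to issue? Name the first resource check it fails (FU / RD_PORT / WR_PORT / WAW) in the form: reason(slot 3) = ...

reason(slot 3) = WR_PORT

slot 0 (MEM): ISSUE — free A2,Mu1,Ld0,B1 rp5 wp1
slot 1 (MUL): ISSUE — free A2,Mu0,Ld0,B1 rp3 wp0
slot 2 (ALU): stall WR_PORT — free A2,Mu0,Ld0,B1 rp3 wp0
slot 3 (ALU): stall WR_PORT — free A2,Mu0,Ld0,B1 rp3 wp0
slot 4 (MEM): stall FU — free A2,Mu0,Ld0,B1 rp3 wp0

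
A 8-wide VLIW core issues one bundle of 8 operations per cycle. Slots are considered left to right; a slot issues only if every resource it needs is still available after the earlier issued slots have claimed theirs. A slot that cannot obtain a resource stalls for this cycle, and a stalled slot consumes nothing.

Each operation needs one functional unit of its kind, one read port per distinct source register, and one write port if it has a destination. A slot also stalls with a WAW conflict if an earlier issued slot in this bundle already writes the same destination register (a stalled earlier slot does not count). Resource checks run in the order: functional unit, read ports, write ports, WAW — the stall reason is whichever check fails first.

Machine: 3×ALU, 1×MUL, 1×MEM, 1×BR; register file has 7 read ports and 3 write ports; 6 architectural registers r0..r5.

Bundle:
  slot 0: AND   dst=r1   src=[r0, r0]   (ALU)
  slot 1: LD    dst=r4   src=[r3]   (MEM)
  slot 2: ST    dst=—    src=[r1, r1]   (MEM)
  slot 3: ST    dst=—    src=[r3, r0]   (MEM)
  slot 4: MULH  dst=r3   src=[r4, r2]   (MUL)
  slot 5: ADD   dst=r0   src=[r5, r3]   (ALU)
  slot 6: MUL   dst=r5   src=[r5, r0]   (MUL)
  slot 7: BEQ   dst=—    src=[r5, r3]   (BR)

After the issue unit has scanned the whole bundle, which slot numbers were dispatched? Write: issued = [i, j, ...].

issued = [0, 1, 4, 7]

  0. ALU→r1 ⇒ go  {2A/1Mu/1Ld/1B | 6r 2w}
  1. MEM→r4 ⇒ go  {2A/1Mu/0Ld/1B | 5r 1w}
  2. MEM ⇒ no(FU)  {2A/1Mu/0Ld/1B | 5r 1w}
  3. MEM ⇒ no(FU)  {2A/1Mu/0Ld/1B | 5r 1w}
  4. MUL→r3 ⇒ go  {2A/0Mu/0Ld/1B | 3r 0w}
  5. ALU→r0 ⇒ no(WR_PORT)  {2A/0Mu/0Ld/1B | 3r 0w}
  6. MUL→r5 ⇒ no(FU)  {2A/0Mu/0Ld/1B | 3r 0w}
  7. BR ⇒ go  {2A/0Mu/0Ld/0B | 1r 0w}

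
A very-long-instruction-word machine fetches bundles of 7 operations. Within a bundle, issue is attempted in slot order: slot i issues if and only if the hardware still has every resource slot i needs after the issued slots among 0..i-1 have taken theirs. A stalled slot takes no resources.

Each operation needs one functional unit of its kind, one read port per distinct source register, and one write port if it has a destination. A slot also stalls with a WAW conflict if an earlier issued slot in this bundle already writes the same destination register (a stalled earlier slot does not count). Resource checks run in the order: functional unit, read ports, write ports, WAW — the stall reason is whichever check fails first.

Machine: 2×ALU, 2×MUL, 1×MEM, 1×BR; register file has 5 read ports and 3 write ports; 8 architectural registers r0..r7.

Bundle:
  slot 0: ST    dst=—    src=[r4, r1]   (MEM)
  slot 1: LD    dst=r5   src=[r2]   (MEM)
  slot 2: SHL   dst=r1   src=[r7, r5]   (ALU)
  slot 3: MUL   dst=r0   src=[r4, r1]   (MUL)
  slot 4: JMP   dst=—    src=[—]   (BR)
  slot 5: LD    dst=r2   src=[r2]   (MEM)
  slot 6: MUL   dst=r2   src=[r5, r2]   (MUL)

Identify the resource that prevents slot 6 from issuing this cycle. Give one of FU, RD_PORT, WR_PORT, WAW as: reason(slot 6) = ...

reason(slot 6) = RD_PORT

slot 0 (MEM): ISSUE — free A2,Mu2,Ld0,B1 rp3 wp3
slot 1 (MEM): stall FU — free A2,Mu2,Ld0,B1 rp3 wp3
slot 2 (ALU): ISSUE — free A1,Mu2,Ld0,B1 rp1 wp2
slot 3 (MUL): stall RD_PORT — free A1,Mu2,Ld0,B1 rp1 wp2
slot 4 (BR): ISSUE — free A1,Mu2,Ld0,B0 rp1 wp2
slot 5 (MEM): stall FU — free A1,Mu2,Ld0,B0 rp1 wp2
slot 6 (MUL): stall RD_PORT — free A1,Mu2,Ld0,B0 rp1 wp2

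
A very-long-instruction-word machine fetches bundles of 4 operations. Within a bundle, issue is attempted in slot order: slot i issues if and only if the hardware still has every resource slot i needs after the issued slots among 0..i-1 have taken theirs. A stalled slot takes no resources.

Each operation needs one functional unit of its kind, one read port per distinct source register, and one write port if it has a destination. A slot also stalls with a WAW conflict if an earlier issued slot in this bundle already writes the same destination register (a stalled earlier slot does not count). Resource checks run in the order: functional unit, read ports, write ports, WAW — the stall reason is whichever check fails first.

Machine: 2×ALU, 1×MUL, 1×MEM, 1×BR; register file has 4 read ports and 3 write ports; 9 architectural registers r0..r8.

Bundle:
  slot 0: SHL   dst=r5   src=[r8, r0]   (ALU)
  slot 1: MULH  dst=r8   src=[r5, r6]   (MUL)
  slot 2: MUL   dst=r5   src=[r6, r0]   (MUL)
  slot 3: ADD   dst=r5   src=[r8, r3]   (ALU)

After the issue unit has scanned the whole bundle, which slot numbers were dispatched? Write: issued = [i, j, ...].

(0) want 1×ALU +2rd +1wr — yes → AL1|MU1|ME1|BR1|rd2|wr2
(1) want 1×MUL +2rd +1wr — yes → AL1|MU0|ME1|BR1|rd0|wr1
(2) want 1×MUL +2rd +1wr — FU → AL1|MU0|ME1|BR1|rd0|wr1
(3) want 1×ALU +2rd +1wr — RD_PORT → AL1|MU0|ME1|BR1|rd0|wr1

issued = [0, 1]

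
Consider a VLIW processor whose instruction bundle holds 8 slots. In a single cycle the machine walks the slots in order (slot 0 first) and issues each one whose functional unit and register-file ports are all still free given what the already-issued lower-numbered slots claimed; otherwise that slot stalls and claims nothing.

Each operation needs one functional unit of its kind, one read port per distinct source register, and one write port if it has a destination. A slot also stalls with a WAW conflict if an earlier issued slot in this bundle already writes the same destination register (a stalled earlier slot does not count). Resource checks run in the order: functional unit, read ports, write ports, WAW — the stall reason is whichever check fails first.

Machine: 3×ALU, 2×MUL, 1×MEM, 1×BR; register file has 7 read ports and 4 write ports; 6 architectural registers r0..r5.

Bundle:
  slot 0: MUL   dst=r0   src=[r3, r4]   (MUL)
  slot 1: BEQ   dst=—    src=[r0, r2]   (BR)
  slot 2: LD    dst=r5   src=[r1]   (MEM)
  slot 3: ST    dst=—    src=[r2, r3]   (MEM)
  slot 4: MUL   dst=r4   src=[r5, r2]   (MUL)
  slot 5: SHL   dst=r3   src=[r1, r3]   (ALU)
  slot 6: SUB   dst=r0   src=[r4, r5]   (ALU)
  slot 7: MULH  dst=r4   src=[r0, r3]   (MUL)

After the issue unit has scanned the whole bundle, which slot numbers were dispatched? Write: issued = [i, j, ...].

issued = [0, 1, 2, 4]

#0 MUL src=r3,r4 dispatched  <A:3 Mu:1 Ld:1 B:1 rd:5 wr:3>
#1 BR src=r0,r2 dispatched  <A:3 Mu:1 Ld:1 B:0 rd:3 wr:3>
#2 MEM src=r1 dispatched  <A:3 Mu:1 Ld:0 B:0 rd:2 wr:2>
#3 MEM src=r2,r3 held:FU  <A:3 Mu:1 Ld:0 B:0 rd:2 wr:2>
#4 MUL src=r5,r2 dispatched  <A:3 Mu:0 Ld:0 B:0 rd:0 wr:1>
#5 ALU src=r1,r3 held:RD_PORT  <A:3 Mu:0 Ld:0 B:0 rd:0 wr:1>
#6 ALU src=r4,r5 held:RD_PORT  <A:3 Mu:0 Ld:0 B:0 rd:0 wr:1>
#7 MUL src=r0,r3 held:FU  <A:3 Mu:0 Ld:0 B:0 rd:0 wr:1>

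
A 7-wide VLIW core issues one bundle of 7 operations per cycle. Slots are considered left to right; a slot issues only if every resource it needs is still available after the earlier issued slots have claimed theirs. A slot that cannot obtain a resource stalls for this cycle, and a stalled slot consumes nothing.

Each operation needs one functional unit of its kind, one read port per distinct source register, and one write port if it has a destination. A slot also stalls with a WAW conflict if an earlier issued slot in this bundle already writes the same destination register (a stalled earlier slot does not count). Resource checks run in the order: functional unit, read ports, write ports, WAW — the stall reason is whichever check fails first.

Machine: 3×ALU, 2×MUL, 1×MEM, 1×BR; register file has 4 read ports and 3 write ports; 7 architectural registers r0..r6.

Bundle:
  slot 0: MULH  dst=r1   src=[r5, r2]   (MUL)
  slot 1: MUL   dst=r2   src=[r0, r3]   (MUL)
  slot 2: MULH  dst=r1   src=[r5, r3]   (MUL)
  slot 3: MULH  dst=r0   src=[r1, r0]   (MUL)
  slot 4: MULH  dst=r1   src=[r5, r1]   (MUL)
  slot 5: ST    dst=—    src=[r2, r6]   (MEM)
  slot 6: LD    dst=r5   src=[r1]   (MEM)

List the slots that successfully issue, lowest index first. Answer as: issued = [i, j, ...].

(0) want 1×MUL +2rd +1wr — yes → AL3|MU1|ME1|BR1|rd2|wr2
(1) want 1×MUL +2rd +1wr — yes → AL3|MU0|ME1|BR1|rd0|wr1
(2) want 1×MUL +2rd +1wr — FU → AL3|MU0|ME1|BR1|rd0|wr1
(3) want 1×MUL +2rd +1wr — FU → AL3|MU0|ME1|BR1|rd0|wr1
(4) want 1×MUL +2rd +1wr — FU → AL3|MU0|ME1|BR1|rd0|wr1
(5) want 1×MEM +2rd +0wr — RD_PORT → AL3|MU0|ME1|BR1|rd0|wr1
(6) want 1×MEM +1rd +1wr — RD_PORT → AL3|MU0|ME1|BR1|rd0|wr1

issued = [0, 1]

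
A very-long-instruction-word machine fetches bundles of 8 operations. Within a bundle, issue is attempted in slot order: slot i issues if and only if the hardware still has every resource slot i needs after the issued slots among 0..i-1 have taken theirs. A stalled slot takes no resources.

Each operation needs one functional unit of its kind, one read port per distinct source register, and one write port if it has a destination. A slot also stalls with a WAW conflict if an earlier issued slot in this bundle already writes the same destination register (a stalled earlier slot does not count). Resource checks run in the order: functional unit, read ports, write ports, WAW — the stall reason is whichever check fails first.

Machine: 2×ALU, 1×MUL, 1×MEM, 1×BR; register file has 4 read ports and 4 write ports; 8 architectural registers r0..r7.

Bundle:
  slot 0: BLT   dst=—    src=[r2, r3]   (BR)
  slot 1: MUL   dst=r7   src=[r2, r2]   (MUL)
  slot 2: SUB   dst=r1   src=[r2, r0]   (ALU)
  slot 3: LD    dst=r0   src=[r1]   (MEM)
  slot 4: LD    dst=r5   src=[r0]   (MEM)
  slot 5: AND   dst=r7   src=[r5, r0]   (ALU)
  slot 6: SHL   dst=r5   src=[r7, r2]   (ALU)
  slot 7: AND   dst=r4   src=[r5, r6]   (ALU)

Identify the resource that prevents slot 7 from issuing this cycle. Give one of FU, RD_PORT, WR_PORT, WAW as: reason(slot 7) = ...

  0. BR ⇒ go  {2A/1Mu/1Ld/0B | 2r 4w}
  1. MUL→r7 ⇒ go  {2A/0Mu/1Ld/0B | 1r 3w}
  2. ALU→r1 ⇒ no(RD_PORT)  {2A/0Mu/1Ld/0B | 1r 3w}
  3. MEM→r0 ⇒ go  {2A/0Mu/0Ld/0B | 0r 2w}
  4. MEM→r5 ⇒ no(FU)  {2A/0Mu/0Ld/0B | 0r 2w}
  5. ALU→r7 ⇒ no(RD_PORT)  {2A/0Mu/0Ld/0B | 0r 2w}
  6. ALU→r5 ⇒ no(RD_PORT)  {2A/0Mu/0Ld/0B | 0r 2w}
  7. ALU→r4 ⇒ no(RD_PORT)  {2A/0Mu/0Ld/0B | 0r 2w}

reason(slot 7) = RD_PORT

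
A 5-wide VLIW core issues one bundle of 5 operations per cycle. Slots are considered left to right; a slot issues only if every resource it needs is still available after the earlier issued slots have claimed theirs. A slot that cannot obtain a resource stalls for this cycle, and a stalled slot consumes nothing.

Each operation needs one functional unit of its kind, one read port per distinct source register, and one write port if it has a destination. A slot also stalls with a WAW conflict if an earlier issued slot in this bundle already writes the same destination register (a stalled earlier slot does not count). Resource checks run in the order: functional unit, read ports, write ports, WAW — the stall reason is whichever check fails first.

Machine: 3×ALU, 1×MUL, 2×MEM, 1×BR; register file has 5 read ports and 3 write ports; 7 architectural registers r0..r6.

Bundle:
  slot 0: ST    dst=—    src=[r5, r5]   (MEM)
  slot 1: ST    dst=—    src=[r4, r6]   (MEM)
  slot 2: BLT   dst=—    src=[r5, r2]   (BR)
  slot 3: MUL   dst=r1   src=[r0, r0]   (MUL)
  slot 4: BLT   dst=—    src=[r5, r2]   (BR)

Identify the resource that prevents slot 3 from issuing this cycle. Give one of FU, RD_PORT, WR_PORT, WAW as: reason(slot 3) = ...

#0 MEM src=r5,r5 dispatched  <A:3 Mu:1 Ld:1 B:1 rd:4 wr:3>
#1 MEM src=r4,r6 dispatched  <A:3 Mu:1 Ld:0 B:1 rd:2 wr:3>
#2 BR src=r5,r2 dispatched  <A:3 Mu:1 Ld:0 B:0 rd:0 wr:3>
#3 MUL src=r0,r0 held:RD_PORT  <A:3 Mu:1 Ld:0 B:0 rd:0 wr:3>
#4 BR src=r5,r2 held:FU  <A:3 Mu:1 Ld:0 B:0 rd:0 wr:3>

reason(slot 3) = RD_PORT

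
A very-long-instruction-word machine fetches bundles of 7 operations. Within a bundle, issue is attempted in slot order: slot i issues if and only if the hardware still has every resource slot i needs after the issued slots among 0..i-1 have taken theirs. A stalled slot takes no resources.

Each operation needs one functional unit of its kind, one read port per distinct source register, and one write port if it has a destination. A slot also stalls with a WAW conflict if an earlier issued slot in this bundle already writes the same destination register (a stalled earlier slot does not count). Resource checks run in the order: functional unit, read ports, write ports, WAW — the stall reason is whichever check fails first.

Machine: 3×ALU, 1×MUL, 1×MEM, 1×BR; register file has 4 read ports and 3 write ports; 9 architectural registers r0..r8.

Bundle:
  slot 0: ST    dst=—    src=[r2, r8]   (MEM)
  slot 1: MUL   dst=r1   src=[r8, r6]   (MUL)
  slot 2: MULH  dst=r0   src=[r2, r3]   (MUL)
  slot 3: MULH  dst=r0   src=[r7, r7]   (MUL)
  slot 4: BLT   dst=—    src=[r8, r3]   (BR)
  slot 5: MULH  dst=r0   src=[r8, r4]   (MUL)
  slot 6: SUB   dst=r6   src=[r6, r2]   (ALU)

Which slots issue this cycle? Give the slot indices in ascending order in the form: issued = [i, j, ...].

issued = [0, 1]

  0. MEM ⇒ go  {3A/1Mu/0Ld/1B | 2r 3w}
  1. MUL→r1 ⇒ go  {3A/0Mu/0Ld/1B | 0r 2w}
  2. MUL→r0 ⇒ no(FU)  {3A/0Mu/0Ld/1B | 0r 2w}
  3. MUL→r0 ⇒ no(FU)  {3A/0Mu/0Ld/1B | 0r 2w}
  4. BR ⇒ no(RD_PORT)  {3A/0Mu/0Ld/1B | 0r 2w}
  5. MUL→r0 ⇒ no(FU)  {3A/0Mu/0Ld/1B | 0r 2w}
  6. ALU→r6 ⇒ no(RD_PORT)  {3A/0Mu/0Ld/1B | 0r 2w}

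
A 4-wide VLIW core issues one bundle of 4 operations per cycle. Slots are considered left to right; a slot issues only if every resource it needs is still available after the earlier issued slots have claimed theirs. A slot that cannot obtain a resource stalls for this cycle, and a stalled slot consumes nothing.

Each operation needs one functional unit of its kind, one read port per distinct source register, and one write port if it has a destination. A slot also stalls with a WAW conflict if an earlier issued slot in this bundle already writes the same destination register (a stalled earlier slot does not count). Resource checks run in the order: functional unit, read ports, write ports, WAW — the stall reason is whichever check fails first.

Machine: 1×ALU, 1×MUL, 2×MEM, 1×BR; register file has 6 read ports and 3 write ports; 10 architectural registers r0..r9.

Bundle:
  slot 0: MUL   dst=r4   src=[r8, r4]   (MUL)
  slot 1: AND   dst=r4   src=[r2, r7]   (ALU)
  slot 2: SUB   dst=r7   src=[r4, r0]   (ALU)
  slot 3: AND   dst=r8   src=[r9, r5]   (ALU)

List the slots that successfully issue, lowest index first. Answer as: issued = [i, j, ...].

issued = [0, 2]

slot 0 (MUL): ISSUE — free A1,Mu0,Ld2,B1 rp4 wp2
slot 1 (ALU): stall WAW — free A1,Mu0,Ld2,B1 rp4 wp2
slot 2 (ALU): ISSUE — free A0,Mu0,Ld2,B1 rp2 wp1
slot 3 (ALU): stall FU — free A0,Mu0,Ld2,B1 rp2 wp1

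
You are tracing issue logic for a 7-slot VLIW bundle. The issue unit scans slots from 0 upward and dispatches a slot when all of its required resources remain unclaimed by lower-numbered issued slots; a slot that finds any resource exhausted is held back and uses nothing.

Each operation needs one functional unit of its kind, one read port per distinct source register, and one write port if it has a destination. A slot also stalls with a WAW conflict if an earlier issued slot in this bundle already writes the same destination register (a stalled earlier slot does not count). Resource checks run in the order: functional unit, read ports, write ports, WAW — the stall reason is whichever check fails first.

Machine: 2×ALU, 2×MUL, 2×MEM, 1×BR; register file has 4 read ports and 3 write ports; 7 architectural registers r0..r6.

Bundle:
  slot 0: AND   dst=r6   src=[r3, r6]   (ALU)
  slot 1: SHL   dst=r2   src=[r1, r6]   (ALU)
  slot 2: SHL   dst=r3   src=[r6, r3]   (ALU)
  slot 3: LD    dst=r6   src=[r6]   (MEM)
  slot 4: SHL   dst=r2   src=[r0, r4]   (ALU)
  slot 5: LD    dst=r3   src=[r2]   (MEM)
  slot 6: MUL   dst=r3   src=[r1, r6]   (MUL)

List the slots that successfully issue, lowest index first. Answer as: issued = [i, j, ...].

issued = [0, 1]

  0. ALU→r6 ⇒ go  {1A/2Mu/2Ld/1B | 2r 2w}
  1. ALU→r2 ⇒ go  {0A/2Mu/2Ld/1B | 0r 1w}
  2. ALU→r3 ⇒ no(FU)  {0A/2Mu/2Ld/1B | 0r 1w}
  3. MEM→r6 ⇒ no(RD_PORT)  {0A/2Mu/2Ld/1B | 0r 1w}
  4. ALU→r2 ⇒ no(FU)  {0A/2Mu/2Ld/1B | 0r 1w}
  5. MEM→r3 ⇒ no(RD_PORT)  {0A/2Mu/2Ld/1B | 0r 1w}
  6. MUL→r3 ⇒ no(RD_PORT)  {0A/2Mu/2Ld/1B | 0r 1w}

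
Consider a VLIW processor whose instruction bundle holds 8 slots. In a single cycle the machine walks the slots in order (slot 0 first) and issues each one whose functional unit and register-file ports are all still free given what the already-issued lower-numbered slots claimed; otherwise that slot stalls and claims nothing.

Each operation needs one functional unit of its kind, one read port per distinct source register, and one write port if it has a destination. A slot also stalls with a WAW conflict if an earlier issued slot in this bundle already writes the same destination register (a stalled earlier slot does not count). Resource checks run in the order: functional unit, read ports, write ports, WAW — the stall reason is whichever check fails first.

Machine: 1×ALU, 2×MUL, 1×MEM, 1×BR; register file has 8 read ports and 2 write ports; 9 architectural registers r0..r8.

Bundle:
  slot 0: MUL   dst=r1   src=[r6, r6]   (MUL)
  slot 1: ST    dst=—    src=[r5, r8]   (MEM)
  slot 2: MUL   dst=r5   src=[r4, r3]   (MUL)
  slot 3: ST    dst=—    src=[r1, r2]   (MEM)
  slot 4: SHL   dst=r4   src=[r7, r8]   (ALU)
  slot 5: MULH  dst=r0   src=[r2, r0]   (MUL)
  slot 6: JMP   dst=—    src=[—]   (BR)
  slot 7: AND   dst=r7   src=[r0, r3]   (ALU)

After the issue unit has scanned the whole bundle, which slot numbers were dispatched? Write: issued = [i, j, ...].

issued = [0, 1, 2, 6]

#0 MUL src=r6,r6 dispatched  <A:1 Mu:1 Ld:1 B:1 rd:7 wr:1>
#1 MEM src=r5,r8 dispatched  <A:1 Mu:1 Ld:0 B:1 rd:5 wr:1>
#2 MUL src=r4,r3 dispatched  <A:1 Mu:0 Ld:0 B:1 rd:3 wr:0>
#3 MEM src=r1,r2 held:FU  <A:1 Mu:0 Ld:0 B:1 rd:3 wr:0>
#4 ALU src=r7,r8 held:WR_PORT  <A:1 Mu:0 Ld:0 B:1 rd:3 wr:0>
#5 MUL src=r2,r0 held:FU  <A:1 Mu:0 Ld:0 B:1 rd:3 wr:0>
#6 BR src=- dispatched  <A:1 Mu:0 Ld:0 B:0 rd:3 wr:0>
#7 ALU src=r0,r3 held:WR_PORT  <A:1 Mu:0 Ld:0 B:0 rd:3 wr:0>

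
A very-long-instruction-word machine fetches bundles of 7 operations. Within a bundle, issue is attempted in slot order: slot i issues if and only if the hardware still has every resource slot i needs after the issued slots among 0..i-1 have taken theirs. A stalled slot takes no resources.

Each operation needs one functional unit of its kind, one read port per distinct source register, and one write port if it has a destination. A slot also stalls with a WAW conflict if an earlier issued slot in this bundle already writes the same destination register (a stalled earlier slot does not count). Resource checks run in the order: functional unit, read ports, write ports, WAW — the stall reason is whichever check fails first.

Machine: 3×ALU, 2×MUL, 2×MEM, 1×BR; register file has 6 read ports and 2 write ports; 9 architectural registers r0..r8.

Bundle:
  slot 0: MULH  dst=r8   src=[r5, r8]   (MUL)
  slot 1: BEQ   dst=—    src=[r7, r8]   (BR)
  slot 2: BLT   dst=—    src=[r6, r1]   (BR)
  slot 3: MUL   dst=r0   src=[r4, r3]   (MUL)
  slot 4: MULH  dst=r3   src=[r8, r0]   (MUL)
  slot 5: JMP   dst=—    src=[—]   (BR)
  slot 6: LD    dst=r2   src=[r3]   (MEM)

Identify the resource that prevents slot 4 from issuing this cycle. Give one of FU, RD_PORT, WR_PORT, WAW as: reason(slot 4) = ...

#0 MUL src=r5,r8 dispatched  <A:3 Mu:1 Ld:2 B:1 rd:4 wr:1>
#1 BR src=r7,r8 dispatched  <A:3 Mu:1 Ld:2 B:0 rd:2 wr:1>
#2 BR src=r6,r1 held:FU  <A:3 Mu:1 Ld:2 B:0 rd:2 wr:1>
#3 MUL src=r4,r3 dispatched  <A:3 Mu:0 Ld:2 B:0 rd:0 wr:0>
#4 MUL src=r8,r0 held:FU  <A:3 Mu:0 Ld:2 B:0 rd:0 wr:0>
#5 BR src=- held:FU  <A:3 Mu:0 Ld:2 B:0 rd:0 wr:0>
#6 MEM src=r3 held:RD_PORT  <A:3 Mu:0 Ld:2 B:0 rd:0 wr:0>

reason(slot 4) = FU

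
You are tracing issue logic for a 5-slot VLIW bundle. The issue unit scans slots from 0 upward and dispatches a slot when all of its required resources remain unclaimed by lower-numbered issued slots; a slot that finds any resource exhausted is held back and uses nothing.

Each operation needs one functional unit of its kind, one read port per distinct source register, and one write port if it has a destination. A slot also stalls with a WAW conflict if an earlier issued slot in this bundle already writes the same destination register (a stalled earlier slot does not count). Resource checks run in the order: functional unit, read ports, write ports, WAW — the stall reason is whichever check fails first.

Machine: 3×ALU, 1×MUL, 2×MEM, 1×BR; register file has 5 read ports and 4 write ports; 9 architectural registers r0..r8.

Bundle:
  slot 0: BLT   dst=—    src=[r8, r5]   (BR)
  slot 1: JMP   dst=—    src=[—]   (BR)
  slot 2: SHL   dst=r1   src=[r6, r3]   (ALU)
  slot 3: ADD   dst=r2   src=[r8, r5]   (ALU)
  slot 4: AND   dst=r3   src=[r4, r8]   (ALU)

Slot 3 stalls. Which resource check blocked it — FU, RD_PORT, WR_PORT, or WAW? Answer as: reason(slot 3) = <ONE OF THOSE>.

reason(slot 3) = RD_PORT

[0] BR needs rd=2 wr=0: ok; after: ALU=3 MUL=1 MEM=2 BR=0, R=3, W=4
[1] BR needs rd=0 wr=0: FU; after: ALU=3 MUL=1 MEM=2 BR=0, R=3, W=4
[2] ALU needs rd=2 wr=1: ok; after: ALU=2 MUL=1 MEM=2 BR=0, R=1, W=3
[3] ALU needs rd=2 wr=1: RD_PORT; after: ALU=2 MUL=1 MEM=2 BR=0, R=1, W=3
[4] ALU needs rd=2 wr=1: RD_PORT; after: ALU=2 MUL=1 MEM=2 BR=0, R=1, W=3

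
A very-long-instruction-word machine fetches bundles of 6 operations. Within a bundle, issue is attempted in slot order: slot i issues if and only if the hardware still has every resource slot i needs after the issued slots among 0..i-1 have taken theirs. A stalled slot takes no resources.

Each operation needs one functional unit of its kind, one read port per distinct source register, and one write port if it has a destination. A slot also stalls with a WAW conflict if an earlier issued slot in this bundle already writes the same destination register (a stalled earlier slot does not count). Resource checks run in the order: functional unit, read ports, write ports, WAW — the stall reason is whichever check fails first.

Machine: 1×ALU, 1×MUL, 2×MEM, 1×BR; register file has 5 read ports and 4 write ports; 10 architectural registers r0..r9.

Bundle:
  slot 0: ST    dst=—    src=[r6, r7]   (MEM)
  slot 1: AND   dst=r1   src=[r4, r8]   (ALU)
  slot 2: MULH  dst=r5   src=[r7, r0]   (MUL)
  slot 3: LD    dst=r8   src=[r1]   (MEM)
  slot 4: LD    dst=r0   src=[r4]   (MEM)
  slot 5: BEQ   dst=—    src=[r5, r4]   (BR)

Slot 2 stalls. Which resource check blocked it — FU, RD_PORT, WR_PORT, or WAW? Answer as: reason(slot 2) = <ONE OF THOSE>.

reason(slot 2) = RD_PORT

  0. MEM ⇒ go  {1A/1Mu/1Ld/1B | 3r 4w}
  1. ALU→r1 ⇒ go  {0A/1Mu/1Ld/1B | 1r 3w}
  2. MUL→r5 ⇒ no(RD_PORT)  {0A/1Mu/1Ld/1B | 1r 3w}
  3. MEM→r8 ⇒ go  {0A/1Mu/0Ld/1B | 0r 2w}
  4. MEM→r0 ⇒ no(FU)  {0A/1Mu/0Ld/1B | 0r 2w}
  5. BR ⇒ no(RD_PORT)  {0A/1Mu/0Ld/1B | 0r 2w}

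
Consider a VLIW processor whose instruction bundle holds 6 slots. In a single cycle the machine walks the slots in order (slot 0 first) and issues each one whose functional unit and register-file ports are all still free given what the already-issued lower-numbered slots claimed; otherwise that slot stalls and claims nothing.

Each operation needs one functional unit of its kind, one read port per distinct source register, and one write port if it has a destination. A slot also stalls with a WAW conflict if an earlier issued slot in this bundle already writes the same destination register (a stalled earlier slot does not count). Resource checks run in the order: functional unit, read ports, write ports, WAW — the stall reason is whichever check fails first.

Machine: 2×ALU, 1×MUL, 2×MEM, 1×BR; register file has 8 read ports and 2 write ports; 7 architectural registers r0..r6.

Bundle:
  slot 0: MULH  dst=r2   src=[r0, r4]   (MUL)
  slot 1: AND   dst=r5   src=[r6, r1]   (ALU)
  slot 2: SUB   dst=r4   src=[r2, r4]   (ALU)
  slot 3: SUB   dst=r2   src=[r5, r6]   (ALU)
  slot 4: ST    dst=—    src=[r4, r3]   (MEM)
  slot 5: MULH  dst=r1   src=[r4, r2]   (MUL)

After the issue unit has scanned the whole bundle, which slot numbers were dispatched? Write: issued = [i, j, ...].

  0. MUL→r2 ⇒ go  {2A/0Mu/2Ld/1B | 6r 1w}
  1. ALU→r5 ⇒ go  {1A/0Mu/2Ld/1B | 4r 0w}
  2. ALU→r4 ⇒ no(WR_PORT)  {1A/0Mu/2Ld/1B | 4r 0w}
  3. ALU→r2 ⇒ no(WR_PORT)  {1A/0Mu/2Ld/1B | 4r 0w}
  4. MEM ⇒ go  {1A/0Mu/1Ld/1B | 2r 0w}
  5. MUL→r1 ⇒ no(FU)  {1A/0Mu/1Ld/1B | 2r 0w}

issued = [0, 1, 4]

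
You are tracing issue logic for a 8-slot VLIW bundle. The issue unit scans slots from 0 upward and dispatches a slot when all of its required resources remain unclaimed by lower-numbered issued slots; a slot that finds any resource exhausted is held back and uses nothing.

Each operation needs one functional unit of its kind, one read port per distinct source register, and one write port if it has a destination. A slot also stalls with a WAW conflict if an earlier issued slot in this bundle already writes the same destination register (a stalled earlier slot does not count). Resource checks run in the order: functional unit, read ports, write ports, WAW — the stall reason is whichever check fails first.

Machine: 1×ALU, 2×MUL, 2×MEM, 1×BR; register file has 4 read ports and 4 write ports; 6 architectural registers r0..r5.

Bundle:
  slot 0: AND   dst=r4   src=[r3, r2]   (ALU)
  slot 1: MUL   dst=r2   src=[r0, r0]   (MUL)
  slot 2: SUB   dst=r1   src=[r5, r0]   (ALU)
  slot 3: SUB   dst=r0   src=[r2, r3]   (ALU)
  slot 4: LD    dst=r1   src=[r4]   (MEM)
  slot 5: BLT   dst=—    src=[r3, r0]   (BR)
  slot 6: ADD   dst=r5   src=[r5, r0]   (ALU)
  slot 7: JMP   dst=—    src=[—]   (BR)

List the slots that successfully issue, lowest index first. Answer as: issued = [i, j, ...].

issued = [0, 1, 4, 7]

(0) want 1×ALU +2rd +1wr — yes → AL0|MU2|ME2|BR1|rd2|wr3
(1) want 1×MUL +1rd +1wr — yes → AL0|MU1|ME2|BR1|rd1|wr2
(2) want 1×ALU +2rd +1wr — FU → AL0|MU1|ME2|BR1|rd1|wr2
(3) want 1×ALU +2rd +1wr — FU → AL0|MU1|ME2|BR1|rd1|wr2
(4) want 1×MEM +1rd +1wr — yes → AL0|MU1|ME1|BR1|rd0|wr1
(5) want 1×BR +2rd +0wr — RD_PORT → AL0|MU1|ME1|BR1|rd0|wr1
(6) want 1×ALU +2rd +1wr — FU → AL0|MU1|ME1|BR1|rd0|wr1
(7) want 1×BR +0rd +0wr — yes → AL0|MU1|ME1|BR0|rd0|wr1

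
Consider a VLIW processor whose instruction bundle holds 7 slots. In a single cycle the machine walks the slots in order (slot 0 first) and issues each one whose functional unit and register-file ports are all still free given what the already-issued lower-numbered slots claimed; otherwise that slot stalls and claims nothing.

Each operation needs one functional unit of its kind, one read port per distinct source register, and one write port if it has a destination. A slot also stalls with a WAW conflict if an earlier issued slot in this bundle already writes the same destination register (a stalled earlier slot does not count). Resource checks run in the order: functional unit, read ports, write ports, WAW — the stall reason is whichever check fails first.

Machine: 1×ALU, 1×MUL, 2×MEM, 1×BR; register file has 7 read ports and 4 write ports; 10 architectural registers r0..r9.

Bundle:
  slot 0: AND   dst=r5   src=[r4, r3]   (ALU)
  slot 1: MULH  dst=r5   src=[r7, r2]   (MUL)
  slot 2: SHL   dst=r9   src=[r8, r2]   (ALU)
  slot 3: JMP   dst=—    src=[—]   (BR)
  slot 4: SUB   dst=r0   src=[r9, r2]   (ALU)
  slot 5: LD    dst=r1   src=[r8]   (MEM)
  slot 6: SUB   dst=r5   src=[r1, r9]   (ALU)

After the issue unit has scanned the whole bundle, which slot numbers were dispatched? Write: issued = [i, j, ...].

issued = [0, 3, 5]

  0. ALU→r5 ⇒ go  {0A/1Mu/2Ld/1B | 5r 3w}
  1. MUL→r5 ⇒ no(WAW)  {0A/1Mu/2Ld/1B | 5r 3w}
  2. ALU→r9 ⇒ no(FU)  {0A/1Mu/2Ld/1B | 5r 3w}
  3. BR ⇒ go  {0A/1Mu/2Ld/0B | 5r 3w}
  4. ALU→r0 ⇒ no(FU)  {0A/1Mu/2Ld/0B | 5r 3w}
  5. MEM→r1 ⇒ go  {0A/1Mu/1Ld/0B | 4r 2w}
  6. ALU→r5 ⇒ no(FU)  {0A/1Mu/1Ld/0B | 4r 2w}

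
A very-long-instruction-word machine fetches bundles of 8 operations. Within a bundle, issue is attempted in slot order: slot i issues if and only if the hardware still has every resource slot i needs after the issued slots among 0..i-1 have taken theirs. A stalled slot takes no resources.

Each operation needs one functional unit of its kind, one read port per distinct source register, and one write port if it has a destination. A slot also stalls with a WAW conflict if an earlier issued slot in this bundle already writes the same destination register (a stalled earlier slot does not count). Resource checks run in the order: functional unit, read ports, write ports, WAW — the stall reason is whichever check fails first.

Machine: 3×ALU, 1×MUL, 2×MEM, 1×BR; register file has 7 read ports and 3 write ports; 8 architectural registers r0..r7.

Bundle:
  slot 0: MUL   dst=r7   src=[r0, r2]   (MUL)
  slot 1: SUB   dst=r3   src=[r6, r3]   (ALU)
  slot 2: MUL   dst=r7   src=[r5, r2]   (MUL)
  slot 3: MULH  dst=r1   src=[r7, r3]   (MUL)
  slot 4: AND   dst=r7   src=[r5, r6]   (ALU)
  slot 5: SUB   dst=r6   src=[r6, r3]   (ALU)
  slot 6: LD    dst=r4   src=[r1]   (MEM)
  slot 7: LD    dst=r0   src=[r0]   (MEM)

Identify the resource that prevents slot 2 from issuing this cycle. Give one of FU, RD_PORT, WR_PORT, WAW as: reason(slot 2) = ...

reason(slot 2) = FU

#0 MUL src=r0,r2 dispatched  <A:3 Mu:0 Ld:2 B:1 rd:5 wr:2>
#1 ALU src=r6,r3 dispatched  <A:2 Mu:0 Ld:2 B:1 rd:3 wr:1>
#2 MUL src=r5,r2 held:FU  <A:2 Mu:0 Ld:2 B:1 rd:3 wr:1>
#3 MUL src=r7,r3 held:FU  <A:2 Mu:0 Ld:2 B:1 rd:3 wr:1>
#4 ALU src=r5,r6 held:WAW  <A:2 Mu:0 Ld:2 B:1 rd:3 wr:1>
#5 ALU src=r6,r3 dispatched  <A:1 Mu:0 Ld:2 B:1 rd:1 wr:0>
#6 MEM src=r1 held:WR_PORT  <A:1 Mu:0 Ld:2 B:1 rd:1 wr:0>
#7 MEM src=r0 held:WR_PORT  <A:1 Mu:0 Ld:2 B:1 rd:1 wr:0>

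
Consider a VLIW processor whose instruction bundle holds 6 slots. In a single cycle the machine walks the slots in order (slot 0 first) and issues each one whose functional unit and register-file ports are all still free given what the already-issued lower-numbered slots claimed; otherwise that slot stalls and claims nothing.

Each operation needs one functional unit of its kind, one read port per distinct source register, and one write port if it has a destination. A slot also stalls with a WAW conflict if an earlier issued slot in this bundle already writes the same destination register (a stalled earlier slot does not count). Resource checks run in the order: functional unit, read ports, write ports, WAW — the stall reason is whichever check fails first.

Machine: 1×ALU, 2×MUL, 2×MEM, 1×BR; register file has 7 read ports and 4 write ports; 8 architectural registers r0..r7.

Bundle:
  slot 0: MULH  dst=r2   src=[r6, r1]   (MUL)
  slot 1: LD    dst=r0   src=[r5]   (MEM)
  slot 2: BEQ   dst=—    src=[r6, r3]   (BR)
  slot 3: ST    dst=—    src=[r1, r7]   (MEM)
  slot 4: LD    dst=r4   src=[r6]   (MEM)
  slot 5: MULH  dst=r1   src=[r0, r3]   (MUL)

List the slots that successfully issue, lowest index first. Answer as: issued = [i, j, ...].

#0 MUL src=r6,r1 dispatched  <A:1 Mu:1 Ld:2 B:1 rd:5 wr:3>
#1 MEM src=r5 dispatched  <A:1 Mu:1 Ld:1 B:1 rd:4 wr:2>
#2 BR src=r6,r3 dispatched  <A:1 Mu:1 Ld:1 B:0 rd:2 wr:2>
#3 MEM src=r1,r7 dispatched  <A:1 Mu:1 Ld:0 B:0 rd:0 wr:2>
#4 MEM src=r6 held:FU  <A:1 Mu:1 Ld:0 B:0 rd:0 wr:2>
#5 MUL src=r0,r3 held:RD_PORT  <A:1 Mu:1 Ld:0 B:0 rd:0 wr:2>

issued = [0, 1, 2, 3]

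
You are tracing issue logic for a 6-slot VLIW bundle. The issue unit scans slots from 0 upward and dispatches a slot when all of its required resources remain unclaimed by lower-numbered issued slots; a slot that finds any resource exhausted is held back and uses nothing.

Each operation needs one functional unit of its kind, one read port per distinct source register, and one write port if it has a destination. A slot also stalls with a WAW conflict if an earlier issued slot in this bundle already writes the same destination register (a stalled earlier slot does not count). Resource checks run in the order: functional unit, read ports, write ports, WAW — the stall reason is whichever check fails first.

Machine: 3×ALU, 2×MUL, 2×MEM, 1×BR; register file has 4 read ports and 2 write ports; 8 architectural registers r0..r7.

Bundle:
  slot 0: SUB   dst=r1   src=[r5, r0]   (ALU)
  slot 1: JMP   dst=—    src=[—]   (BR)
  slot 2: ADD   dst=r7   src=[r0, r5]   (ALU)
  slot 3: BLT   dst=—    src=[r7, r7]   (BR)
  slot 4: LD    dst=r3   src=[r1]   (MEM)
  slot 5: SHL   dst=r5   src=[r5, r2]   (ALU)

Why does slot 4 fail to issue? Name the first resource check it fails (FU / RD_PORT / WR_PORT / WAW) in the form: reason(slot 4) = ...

reason(slot 4) = RD_PORT

#0 ALU src=r5,r0 dispatched  <A:2 Mu:2 Ld:2 B:1 rd:2 wr:1>
#1 BR src=- dispatched  <A:2 Mu:2 Ld:2 B:0 rd:2 wr:1>
#2 ALU src=r0,r5 dispatched  <A:1 Mu:2 Ld:2 B:0 rd:0 wr:0>
#3 BR src=r7,r7 held:FU  <A:1 Mu:2 Ld:2 B:0 rd:0 wr:0>
#4 MEM src=r1 held:RD_PORT  <A:1 Mu:2 Ld:2 B:0 rd:0 wr:0>
#5 ALU src=r5,r2 held:RD_PORT  <A:1 Mu:2 Ld:2 B:0 rd:0 wr:0>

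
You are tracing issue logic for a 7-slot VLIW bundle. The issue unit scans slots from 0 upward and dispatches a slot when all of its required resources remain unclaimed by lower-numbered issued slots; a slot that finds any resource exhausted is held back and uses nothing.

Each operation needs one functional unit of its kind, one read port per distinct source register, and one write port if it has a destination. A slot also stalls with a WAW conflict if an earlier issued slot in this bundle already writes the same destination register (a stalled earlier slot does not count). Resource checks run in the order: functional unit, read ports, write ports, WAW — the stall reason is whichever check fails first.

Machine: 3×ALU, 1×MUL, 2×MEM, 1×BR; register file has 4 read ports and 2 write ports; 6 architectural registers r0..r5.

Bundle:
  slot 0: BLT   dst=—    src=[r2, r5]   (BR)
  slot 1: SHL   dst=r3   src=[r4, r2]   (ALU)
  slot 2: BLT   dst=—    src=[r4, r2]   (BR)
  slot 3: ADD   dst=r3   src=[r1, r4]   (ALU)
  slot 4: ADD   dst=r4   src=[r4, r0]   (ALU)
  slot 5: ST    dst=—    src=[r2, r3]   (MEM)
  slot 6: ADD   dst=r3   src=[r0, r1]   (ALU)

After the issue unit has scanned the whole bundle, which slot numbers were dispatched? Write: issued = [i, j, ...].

#0 BR src=r2,r5 dispatched  <A:3 Mu:1 Ld:2 B:0 rd:2 wr:2>
#1 ALU src=r4,r2 dispatched  <A:2 Mu:1 Ld:2 B:0 rd:0 wr:1>
#2 BR src=r4,r2 held:FU  <A:2 Mu:1 Ld:2 B:0 rd:0 wr:1>
#3 ALU src=r1,r4 held:RD_PORT  <A:2 Mu:1 Ld:2 B:0 rd:0 wr:1>
#4 ALU src=r4,r0 held:RD_PORT  <A:2 Mu:1 Ld:2 B:0 rd:0 wr:1>
#5 MEM src=r2,r3 held:RD_PORT  <A:2 Mu:1 Ld:2 B:0 rd:0 wr:1>
#6 ALU src=r0,r1 held:RD_PORT  <A:2 Mu:1 Ld:2 B:0 rd:0 wr:1>

issued = [0, 1]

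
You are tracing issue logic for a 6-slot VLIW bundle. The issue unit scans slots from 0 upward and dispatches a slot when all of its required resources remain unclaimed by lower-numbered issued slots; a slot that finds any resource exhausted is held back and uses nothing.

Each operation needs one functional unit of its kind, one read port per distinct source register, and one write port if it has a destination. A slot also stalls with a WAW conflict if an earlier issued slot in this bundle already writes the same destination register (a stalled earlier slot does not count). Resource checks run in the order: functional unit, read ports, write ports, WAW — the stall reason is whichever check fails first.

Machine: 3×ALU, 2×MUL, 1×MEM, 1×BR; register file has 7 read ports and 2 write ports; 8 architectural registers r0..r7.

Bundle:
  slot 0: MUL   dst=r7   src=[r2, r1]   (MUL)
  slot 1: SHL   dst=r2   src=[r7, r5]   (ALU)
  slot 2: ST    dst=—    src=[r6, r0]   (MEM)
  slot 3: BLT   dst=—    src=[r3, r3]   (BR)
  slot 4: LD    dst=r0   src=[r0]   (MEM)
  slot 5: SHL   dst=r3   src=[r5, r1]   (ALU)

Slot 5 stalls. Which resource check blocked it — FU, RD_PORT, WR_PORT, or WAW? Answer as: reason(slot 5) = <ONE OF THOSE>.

(0) want 1×MUL +2rd +1wr — yes → AL3|MU1|ME1|BR1|rd5|wr1
(1) want 1×ALU +2rd +1wr — yes → AL2|MU1|ME1|BR1|rd3|wr0
(2) want 1×MEM +2rd +0wr — yes → AL2|MU1|ME0|BR1|rd1|wr0
(3) want 1×BR +1rd +0wr — yes → AL2|MU1|ME0|BR0|rd0|wr0
(4) want 1×MEM +1rd +1wr — FU → AL2|MU1|ME0|BR0|rd0|wr0
(5) want 1×ALU +2rd +1wr — RD_PORT → AL2|MU1|ME0|BR0|rd0|wr0

reason(slot 5) = RD_PORT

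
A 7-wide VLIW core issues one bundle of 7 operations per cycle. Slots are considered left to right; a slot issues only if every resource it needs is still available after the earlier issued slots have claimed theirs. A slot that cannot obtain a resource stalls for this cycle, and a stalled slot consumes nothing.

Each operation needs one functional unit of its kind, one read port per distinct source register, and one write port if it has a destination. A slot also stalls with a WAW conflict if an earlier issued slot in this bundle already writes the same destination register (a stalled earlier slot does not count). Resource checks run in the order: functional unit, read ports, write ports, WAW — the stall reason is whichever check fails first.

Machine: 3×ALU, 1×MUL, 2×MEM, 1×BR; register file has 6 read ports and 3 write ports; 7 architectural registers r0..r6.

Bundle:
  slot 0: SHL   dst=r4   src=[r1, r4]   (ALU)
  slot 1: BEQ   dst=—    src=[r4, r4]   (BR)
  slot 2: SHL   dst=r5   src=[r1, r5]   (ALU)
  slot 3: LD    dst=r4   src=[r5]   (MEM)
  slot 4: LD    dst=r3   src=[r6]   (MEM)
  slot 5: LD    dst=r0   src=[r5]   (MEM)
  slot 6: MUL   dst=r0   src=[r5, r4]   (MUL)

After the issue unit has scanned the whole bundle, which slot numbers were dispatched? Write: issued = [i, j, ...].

  0. ALU→r4 ⇒ go  {2A/1Mu/2Ld/1B | 4r 2w}
  1. BR ⇒ go  {2A/1Mu/2Ld/0B | 3r 2w}
  2. ALU→r5 ⇒ go  {1A/1Mu/2Ld/0B | 1r 1w}
  3. MEM→r4 ⇒ no(WAW)  {1A/1Mu/2Ld/0B | 1r 1w}
  4. MEM→r3 ⇒ go  {1A/1Mu/1Ld/0B | 0r 0w}
  5. MEM→r0 ⇒ no(RD_PORT)  {1A/1Mu/1Ld/0B | 0r 0w}
  6. MUL→r0 ⇒ no(RD_PORT)  {1A/1Mu/1Ld/0B | 0r 0w}

issued = [0, 1, 2, 4]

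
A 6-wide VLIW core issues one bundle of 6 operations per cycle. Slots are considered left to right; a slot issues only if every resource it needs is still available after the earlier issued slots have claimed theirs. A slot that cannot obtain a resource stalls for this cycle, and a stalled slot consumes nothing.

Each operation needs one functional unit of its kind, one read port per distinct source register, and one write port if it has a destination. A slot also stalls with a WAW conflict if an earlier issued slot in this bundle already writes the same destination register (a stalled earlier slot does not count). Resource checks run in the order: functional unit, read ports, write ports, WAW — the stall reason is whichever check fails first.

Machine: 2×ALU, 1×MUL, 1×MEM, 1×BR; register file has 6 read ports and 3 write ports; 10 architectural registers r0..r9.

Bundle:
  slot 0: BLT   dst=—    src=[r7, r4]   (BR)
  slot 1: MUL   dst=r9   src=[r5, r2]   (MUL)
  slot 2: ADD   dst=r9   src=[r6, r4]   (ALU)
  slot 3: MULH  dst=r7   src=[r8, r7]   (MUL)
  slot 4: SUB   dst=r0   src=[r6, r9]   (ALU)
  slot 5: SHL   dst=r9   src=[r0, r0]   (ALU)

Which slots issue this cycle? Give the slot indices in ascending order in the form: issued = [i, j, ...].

#0 BR src=r7,r4 dispatched  <A:2 Mu:1 Ld:1 B:0 rd:4 wr:3>
#1 MUL src=r5,r2 dispatched  <A:2 Mu:0 Ld:1 B:0 rd:2 wr:2>
#2 ALU src=r6,r4 held:WAW  <A:2 Mu:0 Ld:1 B:0 rd:2 wr:2>
#3 MUL src=r8,r7 held:FU  <A:2 Mu:0 Ld:1 B:0 rd:2 wr:2>
#4 ALU src=r6,r9 dispatched  <A:1 Mu:0 Ld:1 B:0 rd:0 wr:1>
#5 ALU src=r0,r0 held:RD_PORT  <A:1 Mu:0 Ld:1 B:0 rd:0 wr:1>

issued = [0, 1, 4]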